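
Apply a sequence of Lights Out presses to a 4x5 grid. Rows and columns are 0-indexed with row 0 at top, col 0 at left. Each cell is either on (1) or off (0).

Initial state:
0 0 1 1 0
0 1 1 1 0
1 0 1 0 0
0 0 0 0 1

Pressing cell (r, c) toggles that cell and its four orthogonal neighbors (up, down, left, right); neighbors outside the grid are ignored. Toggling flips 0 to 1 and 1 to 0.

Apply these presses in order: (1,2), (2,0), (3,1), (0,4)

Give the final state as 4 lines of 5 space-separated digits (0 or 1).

Answer: 0 0 0 0 1
1 0 0 0 1
0 0 0 0 0
0 1 1 0 1

Derivation:
After press 1 at (1,2):
0 0 0 1 0
0 0 0 0 0
1 0 0 0 0
0 0 0 0 1

After press 2 at (2,0):
0 0 0 1 0
1 0 0 0 0
0 1 0 0 0
1 0 0 0 1

After press 3 at (3,1):
0 0 0 1 0
1 0 0 0 0
0 0 0 0 0
0 1 1 0 1

After press 4 at (0,4):
0 0 0 0 1
1 0 0 0 1
0 0 0 0 0
0 1 1 0 1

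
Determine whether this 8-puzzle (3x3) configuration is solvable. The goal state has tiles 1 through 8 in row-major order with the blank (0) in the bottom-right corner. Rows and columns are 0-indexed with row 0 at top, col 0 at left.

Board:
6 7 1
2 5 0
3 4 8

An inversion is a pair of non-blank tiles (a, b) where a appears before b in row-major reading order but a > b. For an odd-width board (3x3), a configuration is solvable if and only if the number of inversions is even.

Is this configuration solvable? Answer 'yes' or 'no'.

Answer: yes

Derivation:
Inversions (pairs i<j in row-major order where tile[i] > tile[j] > 0): 12
12 is even, so the puzzle is solvable.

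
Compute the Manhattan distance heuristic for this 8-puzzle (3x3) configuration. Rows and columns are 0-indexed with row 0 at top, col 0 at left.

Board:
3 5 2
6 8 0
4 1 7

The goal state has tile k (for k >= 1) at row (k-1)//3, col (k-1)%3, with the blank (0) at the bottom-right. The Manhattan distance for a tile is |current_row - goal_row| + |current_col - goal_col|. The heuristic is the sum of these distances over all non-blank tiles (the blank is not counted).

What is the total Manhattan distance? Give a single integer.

Answer: 13

Derivation:
Tile 3: (0,0)->(0,2) = 2
Tile 5: (0,1)->(1,1) = 1
Tile 2: (0,2)->(0,1) = 1
Tile 6: (1,0)->(1,2) = 2
Tile 8: (1,1)->(2,1) = 1
Tile 4: (2,0)->(1,0) = 1
Tile 1: (2,1)->(0,0) = 3
Tile 7: (2,2)->(2,0) = 2
Sum: 2 + 1 + 1 + 2 + 1 + 1 + 3 + 2 = 13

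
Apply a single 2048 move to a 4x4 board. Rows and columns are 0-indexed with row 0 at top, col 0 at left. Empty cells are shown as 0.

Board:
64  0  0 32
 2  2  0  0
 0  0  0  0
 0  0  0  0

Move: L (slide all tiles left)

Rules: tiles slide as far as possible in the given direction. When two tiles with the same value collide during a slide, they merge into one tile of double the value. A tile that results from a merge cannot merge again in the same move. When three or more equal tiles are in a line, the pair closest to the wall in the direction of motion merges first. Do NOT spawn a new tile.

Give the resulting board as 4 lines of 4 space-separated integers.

Slide left:
row 0: [64, 0, 0, 32] -> [64, 32, 0, 0]
row 1: [2, 2, 0, 0] -> [4, 0, 0, 0]
row 2: [0, 0, 0, 0] -> [0, 0, 0, 0]
row 3: [0, 0, 0, 0] -> [0, 0, 0, 0]

Answer: 64 32  0  0
 4  0  0  0
 0  0  0  0
 0  0  0  0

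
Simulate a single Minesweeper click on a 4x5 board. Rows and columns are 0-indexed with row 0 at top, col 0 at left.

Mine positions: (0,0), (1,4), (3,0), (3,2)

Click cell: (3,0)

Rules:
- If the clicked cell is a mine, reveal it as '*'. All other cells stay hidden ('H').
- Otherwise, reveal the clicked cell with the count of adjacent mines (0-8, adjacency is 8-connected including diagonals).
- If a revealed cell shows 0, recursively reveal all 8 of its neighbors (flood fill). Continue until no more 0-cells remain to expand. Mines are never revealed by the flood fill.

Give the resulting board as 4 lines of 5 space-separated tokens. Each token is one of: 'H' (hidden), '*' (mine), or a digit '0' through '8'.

H H H H H
H H H H H
H H H H H
* H H H H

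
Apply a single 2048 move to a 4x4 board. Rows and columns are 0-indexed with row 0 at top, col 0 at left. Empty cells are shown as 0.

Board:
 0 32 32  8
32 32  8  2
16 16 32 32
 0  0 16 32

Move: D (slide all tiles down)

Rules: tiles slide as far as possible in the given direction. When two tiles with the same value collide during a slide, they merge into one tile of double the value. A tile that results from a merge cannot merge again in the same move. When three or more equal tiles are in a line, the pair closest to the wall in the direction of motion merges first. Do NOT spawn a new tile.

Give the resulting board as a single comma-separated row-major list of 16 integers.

Answer: 0, 0, 32, 0, 0, 0, 8, 8, 32, 64, 32, 2, 16, 16, 16, 64

Derivation:
Slide down:
col 0: [0, 32, 16, 0] -> [0, 0, 32, 16]
col 1: [32, 32, 16, 0] -> [0, 0, 64, 16]
col 2: [32, 8, 32, 16] -> [32, 8, 32, 16]
col 3: [8, 2, 32, 32] -> [0, 8, 2, 64]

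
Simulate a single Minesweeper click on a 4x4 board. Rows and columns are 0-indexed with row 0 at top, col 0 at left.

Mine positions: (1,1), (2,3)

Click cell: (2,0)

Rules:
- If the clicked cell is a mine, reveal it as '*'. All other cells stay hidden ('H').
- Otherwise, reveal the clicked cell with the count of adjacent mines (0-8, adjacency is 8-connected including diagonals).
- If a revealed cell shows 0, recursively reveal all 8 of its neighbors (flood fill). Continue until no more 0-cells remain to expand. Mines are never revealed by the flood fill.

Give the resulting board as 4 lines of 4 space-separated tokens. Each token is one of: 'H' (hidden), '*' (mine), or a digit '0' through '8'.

H H H H
H H H H
1 H H H
H H H H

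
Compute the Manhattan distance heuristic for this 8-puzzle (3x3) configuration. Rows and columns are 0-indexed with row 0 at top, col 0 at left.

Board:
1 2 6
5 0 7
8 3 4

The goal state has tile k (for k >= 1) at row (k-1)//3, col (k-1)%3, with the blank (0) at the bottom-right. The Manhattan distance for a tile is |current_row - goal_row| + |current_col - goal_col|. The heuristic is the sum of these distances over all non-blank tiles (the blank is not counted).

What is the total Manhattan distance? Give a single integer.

Answer: 12

Derivation:
Tile 1: at (0,0), goal (0,0), distance |0-0|+|0-0| = 0
Tile 2: at (0,1), goal (0,1), distance |0-0|+|1-1| = 0
Tile 6: at (0,2), goal (1,2), distance |0-1|+|2-2| = 1
Tile 5: at (1,0), goal (1,1), distance |1-1|+|0-1| = 1
Tile 7: at (1,2), goal (2,0), distance |1-2|+|2-0| = 3
Tile 8: at (2,0), goal (2,1), distance |2-2|+|0-1| = 1
Tile 3: at (2,1), goal (0,2), distance |2-0|+|1-2| = 3
Tile 4: at (2,2), goal (1,0), distance |2-1|+|2-0| = 3
Sum: 0 + 0 + 1 + 1 + 3 + 1 + 3 + 3 = 12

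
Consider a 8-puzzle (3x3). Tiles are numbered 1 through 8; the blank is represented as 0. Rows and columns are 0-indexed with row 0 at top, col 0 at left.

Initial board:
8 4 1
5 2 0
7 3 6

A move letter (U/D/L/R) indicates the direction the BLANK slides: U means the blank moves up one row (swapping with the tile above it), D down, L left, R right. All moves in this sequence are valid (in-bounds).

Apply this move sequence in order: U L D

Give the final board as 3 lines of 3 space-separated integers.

Answer: 8 2 4
5 0 1
7 3 6

Derivation:
After move 1 (U):
8 4 0
5 2 1
7 3 6

After move 2 (L):
8 0 4
5 2 1
7 3 6

After move 3 (D):
8 2 4
5 0 1
7 3 6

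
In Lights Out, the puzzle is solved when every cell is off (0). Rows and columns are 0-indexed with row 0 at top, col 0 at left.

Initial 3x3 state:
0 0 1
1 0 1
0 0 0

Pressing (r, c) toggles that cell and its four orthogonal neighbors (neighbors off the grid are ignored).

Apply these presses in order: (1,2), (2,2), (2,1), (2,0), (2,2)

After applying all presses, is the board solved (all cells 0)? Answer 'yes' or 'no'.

After press 1 at (1,2):
0 0 0
1 1 0
0 0 1

After press 2 at (2,2):
0 0 0
1 1 1
0 1 0

After press 3 at (2,1):
0 0 0
1 0 1
1 0 1

After press 4 at (2,0):
0 0 0
0 0 1
0 1 1

After press 5 at (2,2):
0 0 0
0 0 0
0 0 0

Lights still on: 0

Answer: yes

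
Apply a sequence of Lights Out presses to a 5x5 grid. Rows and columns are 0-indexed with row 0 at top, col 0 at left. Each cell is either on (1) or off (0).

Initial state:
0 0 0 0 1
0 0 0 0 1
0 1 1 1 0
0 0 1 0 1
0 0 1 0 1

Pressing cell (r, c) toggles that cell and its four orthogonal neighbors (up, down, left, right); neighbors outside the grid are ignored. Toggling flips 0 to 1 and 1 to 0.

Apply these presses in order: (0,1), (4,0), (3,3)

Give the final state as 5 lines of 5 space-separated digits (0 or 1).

After press 1 at (0,1):
1 1 1 0 1
0 1 0 0 1
0 1 1 1 0
0 0 1 0 1
0 0 1 0 1

After press 2 at (4,0):
1 1 1 0 1
0 1 0 0 1
0 1 1 1 0
1 0 1 0 1
1 1 1 0 1

After press 3 at (3,3):
1 1 1 0 1
0 1 0 0 1
0 1 1 0 0
1 0 0 1 0
1 1 1 1 1

Answer: 1 1 1 0 1
0 1 0 0 1
0 1 1 0 0
1 0 0 1 0
1 1 1 1 1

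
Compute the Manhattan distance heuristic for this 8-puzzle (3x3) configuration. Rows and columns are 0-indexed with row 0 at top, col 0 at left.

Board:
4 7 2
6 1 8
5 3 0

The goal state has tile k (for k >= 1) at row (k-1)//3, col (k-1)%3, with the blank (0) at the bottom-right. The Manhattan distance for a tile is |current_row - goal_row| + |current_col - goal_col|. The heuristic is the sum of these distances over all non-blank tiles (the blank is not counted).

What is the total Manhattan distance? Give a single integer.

Answer: 16

Derivation:
Tile 4: at (0,0), goal (1,0), distance |0-1|+|0-0| = 1
Tile 7: at (0,1), goal (2,0), distance |0-2|+|1-0| = 3
Tile 2: at (0,2), goal (0,1), distance |0-0|+|2-1| = 1
Tile 6: at (1,0), goal (1,2), distance |1-1|+|0-2| = 2
Tile 1: at (1,1), goal (0,0), distance |1-0|+|1-0| = 2
Tile 8: at (1,2), goal (2,1), distance |1-2|+|2-1| = 2
Tile 5: at (2,0), goal (1,1), distance |2-1|+|0-1| = 2
Tile 3: at (2,1), goal (0,2), distance |2-0|+|1-2| = 3
Sum: 1 + 3 + 1 + 2 + 2 + 2 + 2 + 3 = 16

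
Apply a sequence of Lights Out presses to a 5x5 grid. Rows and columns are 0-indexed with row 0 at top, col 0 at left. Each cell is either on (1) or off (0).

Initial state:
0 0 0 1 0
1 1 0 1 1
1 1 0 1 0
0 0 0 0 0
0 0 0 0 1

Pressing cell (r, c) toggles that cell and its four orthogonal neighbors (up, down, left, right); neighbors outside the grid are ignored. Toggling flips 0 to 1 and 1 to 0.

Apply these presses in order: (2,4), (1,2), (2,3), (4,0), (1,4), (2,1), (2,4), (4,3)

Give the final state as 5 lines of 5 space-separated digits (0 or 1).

After press 1 at (2,4):
0 0 0 1 0
1 1 0 1 0
1 1 0 0 1
0 0 0 0 1
0 0 0 0 1

After press 2 at (1,2):
0 0 1 1 0
1 0 1 0 0
1 1 1 0 1
0 0 0 0 1
0 0 0 0 1

After press 3 at (2,3):
0 0 1 1 0
1 0 1 1 0
1 1 0 1 0
0 0 0 1 1
0 0 0 0 1

After press 4 at (4,0):
0 0 1 1 0
1 0 1 1 0
1 1 0 1 0
1 0 0 1 1
1 1 0 0 1

After press 5 at (1,4):
0 0 1 1 1
1 0 1 0 1
1 1 0 1 1
1 0 0 1 1
1 1 0 0 1

After press 6 at (2,1):
0 0 1 1 1
1 1 1 0 1
0 0 1 1 1
1 1 0 1 1
1 1 0 0 1

After press 7 at (2,4):
0 0 1 1 1
1 1 1 0 0
0 0 1 0 0
1 1 0 1 0
1 1 0 0 1

After press 8 at (4,3):
0 0 1 1 1
1 1 1 0 0
0 0 1 0 0
1 1 0 0 0
1 1 1 1 0

Answer: 0 0 1 1 1
1 1 1 0 0
0 0 1 0 0
1 1 0 0 0
1 1 1 1 0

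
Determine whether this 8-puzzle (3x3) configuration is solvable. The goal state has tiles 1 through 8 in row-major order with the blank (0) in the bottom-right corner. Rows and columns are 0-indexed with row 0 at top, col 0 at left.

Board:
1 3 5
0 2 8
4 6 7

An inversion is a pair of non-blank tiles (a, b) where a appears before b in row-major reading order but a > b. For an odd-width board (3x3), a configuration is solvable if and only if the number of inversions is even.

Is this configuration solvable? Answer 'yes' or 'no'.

Inversions (pairs i<j in row-major order where tile[i] > tile[j] > 0): 6
6 is even, so the puzzle is solvable.

Answer: yes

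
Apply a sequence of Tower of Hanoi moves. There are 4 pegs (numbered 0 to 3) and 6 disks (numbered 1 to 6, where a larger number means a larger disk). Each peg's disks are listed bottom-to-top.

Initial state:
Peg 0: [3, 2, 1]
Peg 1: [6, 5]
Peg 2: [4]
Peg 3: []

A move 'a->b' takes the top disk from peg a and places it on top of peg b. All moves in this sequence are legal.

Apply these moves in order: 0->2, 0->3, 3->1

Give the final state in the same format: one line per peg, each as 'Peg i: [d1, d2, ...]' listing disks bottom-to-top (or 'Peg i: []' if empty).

After move 1 (0->2):
Peg 0: [3, 2]
Peg 1: [6, 5]
Peg 2: [4, 1]
Peg 3: []

After move 2 (0->3):
Peg 0: [3]
Peg 1: [6, 5]
Peg 2: [4, 1]
Peg 3: [2]

After move 3 (3->1):
Peg 0: [3]
Peg 1: [6, 5, 2]
Peg 2: [4, 1]
Peg 3: []

Answer: Peg 0: [3]
Peg 1: [6, 5, 2]
Peg 2: [4, 1]
Peg 3: []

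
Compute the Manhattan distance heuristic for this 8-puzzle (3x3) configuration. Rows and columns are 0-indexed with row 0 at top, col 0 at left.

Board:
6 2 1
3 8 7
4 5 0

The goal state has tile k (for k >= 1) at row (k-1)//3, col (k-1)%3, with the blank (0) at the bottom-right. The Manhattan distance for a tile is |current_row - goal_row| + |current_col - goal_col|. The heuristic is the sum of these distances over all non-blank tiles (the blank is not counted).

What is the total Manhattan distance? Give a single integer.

Tile 6: (0,0)->(1,2) = 3
Tile 2: (0,1)->(0,1) = 0
Tile 1: (0,2)->(0,0) = 2
Tile 3: (1,0)->(0,2) = 3
Tile 8: (1,1)->(2,1) = 1
Tile 7: (1,2)->(2,0) = 3
Tile 4: (2,0)->(1,0) = 1
Tile 5: (2,1)->(1,1) = 1
Sum: 3 + 0 + 2 + 3 + 1 + 3 + 1 + 1 = 14

Answer: 14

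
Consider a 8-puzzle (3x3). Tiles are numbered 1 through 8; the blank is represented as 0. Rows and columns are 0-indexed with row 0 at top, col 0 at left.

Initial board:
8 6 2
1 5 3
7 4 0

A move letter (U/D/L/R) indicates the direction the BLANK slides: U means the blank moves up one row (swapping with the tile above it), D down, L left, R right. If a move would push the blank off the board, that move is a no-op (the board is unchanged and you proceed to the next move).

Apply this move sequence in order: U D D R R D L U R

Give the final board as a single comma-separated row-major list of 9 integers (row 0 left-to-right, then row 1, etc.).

After move 1 (U):
8 6 2
1 5 0
7 4 3

After move 2 (D):
8 6 2
1 5 3
7 4 0

After move 3 (D):
8 6 2
1 5 3
7 4 0

After move 4 (R):
8 6 2
1 5 3
7 4 0

After move 5 (R):
8 6 2
1 5 3
7 4 0

After move 6 (D):
8 6 2
1 5 3
7 4 0

After move 7 (L):
8 6 2
1 5 3
7 0 4

After move 8 (U):
8 6 2
1 0 3
7 5 4

After move 9 (R):
8 6 2
1 3 0
7 5 4

Answer: 8, 6, 2, 1, 3, 0, 7, 5, 4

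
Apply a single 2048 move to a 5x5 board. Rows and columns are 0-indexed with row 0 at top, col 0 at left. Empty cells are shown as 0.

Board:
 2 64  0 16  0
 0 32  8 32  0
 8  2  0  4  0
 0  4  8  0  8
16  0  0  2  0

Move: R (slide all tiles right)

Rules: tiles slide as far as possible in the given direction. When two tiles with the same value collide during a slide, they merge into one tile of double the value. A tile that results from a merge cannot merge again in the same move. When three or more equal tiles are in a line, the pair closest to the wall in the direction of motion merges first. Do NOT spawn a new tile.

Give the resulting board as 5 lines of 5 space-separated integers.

Slide right:
row 0: [2, 64, 0, 16, 0] -> [0, 0, 2, 64, 16]
row 1: [0, 32, 8, 32, 0] -> [0, 0, 32, 8, 32]
row 2: [8, 2, 0, 4, 0] -> [0, 0, 8, 2, 4]
row 3: [0, 4, 8, 0, 8] -> [0, 0, 0, 4, 16]
row 4: [16, 0, 0, 2, 0] -> [0, 0, 0, 16, 2]

Answer:  0  0  2 64 16
 0  0 32  8 32
 0  0  8  2  4
 0  0  0  4 16
 0  0  0 16  2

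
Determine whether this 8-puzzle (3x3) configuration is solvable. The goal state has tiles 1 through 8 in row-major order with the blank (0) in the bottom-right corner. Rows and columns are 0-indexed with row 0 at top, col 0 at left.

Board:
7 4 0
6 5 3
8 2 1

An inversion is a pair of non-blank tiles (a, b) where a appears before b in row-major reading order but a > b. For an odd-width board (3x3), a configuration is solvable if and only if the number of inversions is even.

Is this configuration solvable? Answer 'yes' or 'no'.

Answer: no

Derivation:
Inversions (pairs i<j in row-major order where tile[i] > tile[j] > 0): 21
21 is odd, so the puzzle is not solvable.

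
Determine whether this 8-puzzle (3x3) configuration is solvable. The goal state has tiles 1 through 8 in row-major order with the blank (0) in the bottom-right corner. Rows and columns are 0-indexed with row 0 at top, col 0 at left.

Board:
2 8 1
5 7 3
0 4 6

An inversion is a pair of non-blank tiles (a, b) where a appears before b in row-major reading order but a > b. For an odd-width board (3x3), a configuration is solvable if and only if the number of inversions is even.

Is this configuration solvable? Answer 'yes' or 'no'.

Inversions (pairs i<j in row-major order where tile[i] > tile[j] > 0): 12
12 is even, so the puzzle is solvable.

Answer: yes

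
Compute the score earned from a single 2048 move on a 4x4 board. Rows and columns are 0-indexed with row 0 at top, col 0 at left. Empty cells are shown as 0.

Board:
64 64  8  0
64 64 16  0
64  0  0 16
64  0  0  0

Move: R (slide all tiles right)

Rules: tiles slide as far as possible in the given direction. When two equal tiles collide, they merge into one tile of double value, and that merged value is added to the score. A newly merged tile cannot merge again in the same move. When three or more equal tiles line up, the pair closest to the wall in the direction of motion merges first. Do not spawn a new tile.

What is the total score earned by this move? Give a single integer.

Answer: 256

Derivation:
Slide right:
row 0: [64, 64, 8, 0] -> [0, 0, 128, 8]  score +128 (running 128)
row 1: [64, 64, 16, 0] -> [0, 0, 128, 16]  score +128 (running 256)
row 2: [64, 0, 0, 16] -> [0, 0, 64, 16]  score +0 (running 256)
row 3: [64, 0, 0, 0] -> [0, 0, 0, 64]  score +0 (running 256)
Board after move:
  0   0 128   8
  0   0 128  16
  0   0  64  16
  0   0   0  64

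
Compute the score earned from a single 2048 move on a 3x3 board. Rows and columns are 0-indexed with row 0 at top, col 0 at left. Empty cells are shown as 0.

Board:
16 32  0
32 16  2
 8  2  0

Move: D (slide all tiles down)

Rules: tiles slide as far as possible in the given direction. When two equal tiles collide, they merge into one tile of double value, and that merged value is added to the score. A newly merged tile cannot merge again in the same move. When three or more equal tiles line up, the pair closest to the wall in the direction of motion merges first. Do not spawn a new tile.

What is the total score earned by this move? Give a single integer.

Slide down:
col 0: [16, 32, 8] -> [16, 32, 8]  score +0 (running 0)
col 1: [32, 16, 2] -> [32, 16, 2]  score +0 (running 0)
col 2: [0, 2, 0] -> [0, 0, 2]  score +0 (running 0)
Board after move:
16 32  0
32 16  0
 8  2  2

Answer: 0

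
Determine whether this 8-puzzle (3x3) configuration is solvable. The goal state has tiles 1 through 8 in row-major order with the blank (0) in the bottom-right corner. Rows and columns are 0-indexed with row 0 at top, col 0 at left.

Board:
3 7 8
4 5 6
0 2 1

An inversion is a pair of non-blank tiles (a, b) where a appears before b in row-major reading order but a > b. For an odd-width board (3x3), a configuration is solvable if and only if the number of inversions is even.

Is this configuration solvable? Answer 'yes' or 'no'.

Answer: no

Derivation:
Inversions (pairs i<j in row-major order where tile[i] > tile[j] > 0): 19
19 is odd, so the puzzle is not solvable.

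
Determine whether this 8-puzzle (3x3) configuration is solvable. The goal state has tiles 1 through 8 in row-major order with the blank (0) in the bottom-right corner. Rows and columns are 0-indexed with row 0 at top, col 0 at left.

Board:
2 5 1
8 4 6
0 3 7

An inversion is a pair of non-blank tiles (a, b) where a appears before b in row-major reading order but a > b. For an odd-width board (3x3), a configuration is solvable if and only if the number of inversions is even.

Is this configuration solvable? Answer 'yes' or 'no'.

Answer: yes

Derivation:
Inversions (pairs i<j in row-major order where tile[i] > tile[j] > 0): 10
10 is even, so the puzzle is solvable.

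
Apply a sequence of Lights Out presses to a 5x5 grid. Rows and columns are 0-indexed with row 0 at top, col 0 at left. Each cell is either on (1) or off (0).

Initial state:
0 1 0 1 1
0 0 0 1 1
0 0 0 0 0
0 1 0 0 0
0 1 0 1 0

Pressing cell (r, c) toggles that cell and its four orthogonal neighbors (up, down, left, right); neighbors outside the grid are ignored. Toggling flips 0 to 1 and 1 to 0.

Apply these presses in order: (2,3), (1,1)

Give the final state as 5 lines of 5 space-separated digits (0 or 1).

Answer: 0 0 0 1 1
1 1 1 0 1
0 1 1 1 1
0 1 0 1 0
0 1 0 1 0

Derivation:
After press 1 at (2,3):
0 1 0 1 1
0 0 0 0 1
0 0 1 1 1
0 1 0 1 0
0 1 0 1 0

After press 2 at (1,1):
0 0 0 1 1
1 1 1 0 1
0 1 1 1 1
0 1 0 1 0
0 1 0 1 0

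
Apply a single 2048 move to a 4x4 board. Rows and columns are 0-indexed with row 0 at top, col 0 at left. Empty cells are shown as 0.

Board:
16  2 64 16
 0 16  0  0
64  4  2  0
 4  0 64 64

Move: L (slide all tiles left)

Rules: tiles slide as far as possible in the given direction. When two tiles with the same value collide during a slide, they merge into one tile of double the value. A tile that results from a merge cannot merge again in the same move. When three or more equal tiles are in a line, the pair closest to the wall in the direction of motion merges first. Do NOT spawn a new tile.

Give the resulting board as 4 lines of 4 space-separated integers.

Slide left:
row 0: [16, 2, 64, 16] -> [16, 2, 64, 16]
row 1: [0, 16, 0, 0] -> [16, 0, 0, 0]
row 2: [64, 4, 2, 0] -> [64, 4, 2, 0]
row 3: [4, 0, 64, 64] -> [4, 128, 0, 0]

Answer:  16   2  64  16
 16   0   0   0
 64   4   2   0
  4 128   0   0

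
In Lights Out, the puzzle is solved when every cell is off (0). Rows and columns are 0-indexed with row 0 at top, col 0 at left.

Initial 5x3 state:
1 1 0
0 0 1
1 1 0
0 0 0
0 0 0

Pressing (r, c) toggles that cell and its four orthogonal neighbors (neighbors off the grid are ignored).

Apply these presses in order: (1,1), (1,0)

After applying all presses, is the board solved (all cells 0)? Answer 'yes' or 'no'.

Answer: yes

Derivation:
After press 1 at (1,1):
1 0 0
1 1 0
1 0 0
0 0 0
0 0 0

After press 2 at (1,0):
0 0 0
0 0 0
0 0 0
0 0 0
0 0 0

Lights still on: 0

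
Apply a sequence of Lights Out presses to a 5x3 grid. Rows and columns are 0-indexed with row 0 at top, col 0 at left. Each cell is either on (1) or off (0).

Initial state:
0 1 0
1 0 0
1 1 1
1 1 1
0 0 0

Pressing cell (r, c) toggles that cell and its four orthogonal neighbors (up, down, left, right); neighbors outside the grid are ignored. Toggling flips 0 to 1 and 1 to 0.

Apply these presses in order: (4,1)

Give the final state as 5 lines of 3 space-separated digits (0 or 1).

Answer: 0 1 0
1 0 0
1 1 1
1 0 1
1 1 1

Derivation:
After press 1 at (4,1):
0 1 0
1 0 0
1 1 1
1 0 1
1 1 1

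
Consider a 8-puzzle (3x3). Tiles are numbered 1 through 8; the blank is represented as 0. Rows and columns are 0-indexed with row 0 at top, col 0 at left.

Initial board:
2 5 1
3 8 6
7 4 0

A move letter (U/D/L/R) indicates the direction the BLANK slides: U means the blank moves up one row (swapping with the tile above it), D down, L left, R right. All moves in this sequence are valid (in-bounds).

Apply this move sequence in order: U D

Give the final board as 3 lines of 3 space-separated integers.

After move 1 (U):
2 5 1
3 8 0
7 4 6

After move 2 (D):
2 5 1
3 8 6
7 4 0

Answer: 2 5 1
3 8 6
7 4 0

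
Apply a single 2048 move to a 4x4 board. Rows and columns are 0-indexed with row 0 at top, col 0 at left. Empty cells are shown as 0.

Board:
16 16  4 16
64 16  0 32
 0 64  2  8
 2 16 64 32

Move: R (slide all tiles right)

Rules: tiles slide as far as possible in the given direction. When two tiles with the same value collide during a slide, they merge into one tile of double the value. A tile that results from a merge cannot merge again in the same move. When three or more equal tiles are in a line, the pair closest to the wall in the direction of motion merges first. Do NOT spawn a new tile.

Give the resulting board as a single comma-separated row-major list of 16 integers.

Answer: 0, 32, 4, 16, 0, 64, 16, 32, 0, 64, 2, 8, 2, 16, 64, 32

Derivation:
Slide right:
row 0: [16, 16, 4, 16] -> [0, 32, 4, 16]
row 1: [64, 16, 0, 32] -> [0, 64, 16, 32]
row 2: [0, 64, 2, 8] -> [0, 64, 2, 8]
row 3: [2, 16, 64, 32] -> [2, 16, 64, 32]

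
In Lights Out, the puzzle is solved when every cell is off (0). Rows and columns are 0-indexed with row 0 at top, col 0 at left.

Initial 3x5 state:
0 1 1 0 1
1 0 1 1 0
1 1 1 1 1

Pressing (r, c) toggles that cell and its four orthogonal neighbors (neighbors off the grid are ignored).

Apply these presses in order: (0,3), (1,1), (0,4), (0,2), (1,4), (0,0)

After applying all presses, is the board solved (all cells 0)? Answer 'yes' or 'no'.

Answer: no

Derivation:
After press 1 at (0,3):
0 1 0 1 0
1 0 1 0 0
1 1 1 1 1

After press 2 at (1,1):
0 0 0 1 0
0 1 0 0 0
1 0 1 1 1

After press 3 at (0,4):
0 0 0 0 1
0 1 0 0 1
1 0 1 1 1

After press 4 at (0,2):
0 1 1 1 1
0 1 1 0 1
1 0 1 1 1

After press 5 at (1,4):
0 1 1 1 0
0 1 1 1 0
1 0 1 1 0

After press 6 at (0,0):
1 0 1 1 0
1 1 1 1 0
1 0 1 1 0

Lights still on: 10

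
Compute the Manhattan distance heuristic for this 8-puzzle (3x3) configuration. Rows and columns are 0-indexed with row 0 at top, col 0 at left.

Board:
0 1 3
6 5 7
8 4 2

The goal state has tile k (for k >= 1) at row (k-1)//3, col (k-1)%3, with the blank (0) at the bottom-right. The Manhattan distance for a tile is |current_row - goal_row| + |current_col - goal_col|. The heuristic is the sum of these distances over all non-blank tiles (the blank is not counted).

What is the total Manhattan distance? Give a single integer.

Tile 1: (0,1)->(0,0) = 1
Tile 3: (0,2)->(0,2) = 0
Tile 6: (1,0)->(1,2) = 2
Tile 5: (1,1)->(1,1) = 0
Tile 7: (1,2)->(2,0) = 3
Tile 8: (2,0)->(2,1) = 1
Tile 4: (2,1)->(1,0) = 2
Tile 2: (2,2)->(0,1) = 3
Sum: 1 + 0 + 2 + 0 + 3 + 1 + 2 + 3 = 12

Answer: 12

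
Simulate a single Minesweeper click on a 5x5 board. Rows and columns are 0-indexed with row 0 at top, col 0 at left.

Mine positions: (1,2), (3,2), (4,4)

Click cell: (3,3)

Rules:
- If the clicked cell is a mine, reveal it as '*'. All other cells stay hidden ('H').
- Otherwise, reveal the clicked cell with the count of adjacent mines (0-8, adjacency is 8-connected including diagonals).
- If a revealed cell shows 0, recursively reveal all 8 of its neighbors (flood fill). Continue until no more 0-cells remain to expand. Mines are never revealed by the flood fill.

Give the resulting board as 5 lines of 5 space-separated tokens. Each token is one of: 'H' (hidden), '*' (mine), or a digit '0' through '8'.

H H H H H
H H H H H
H H H H H
H H H 2 H
H H H H H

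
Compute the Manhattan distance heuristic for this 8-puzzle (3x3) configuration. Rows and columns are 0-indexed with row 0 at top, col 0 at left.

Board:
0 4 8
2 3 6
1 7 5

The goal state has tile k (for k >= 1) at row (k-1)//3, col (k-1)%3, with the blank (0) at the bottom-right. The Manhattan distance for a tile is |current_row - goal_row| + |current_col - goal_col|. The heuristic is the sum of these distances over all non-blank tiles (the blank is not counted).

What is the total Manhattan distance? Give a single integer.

Tile 4: at (0,1), goal (1,0), distance |0-1|+|1-0| = 2
Tile 8: at (0,2), goal (2,1), distance |0-2|+|2-1| = 3
Tile 2: at (1,0), goal (0,1), distance |1-0|+|0-1| = 2
Tile 3: at (1,1), goal (0,2), distance |1-0|+|1-2| = 2
Tile 6: at (1,2), goal (1,2), distance |1-1|+|2-2| = 0
Tile 1: at (2,0), goal (0,0), distance |2-0|+|0-0| = 2
Tile 7: at (2,1), goal (2,0), distance |2-2|+|1-0| = 1
Tile 5: at (2,2), goal (1,1), distance |2-1|+|2-1| = 2
Sum: 2 + 3 + 2 + 2 + 0 + 2 + 1 + 2 = 14

Answer: 14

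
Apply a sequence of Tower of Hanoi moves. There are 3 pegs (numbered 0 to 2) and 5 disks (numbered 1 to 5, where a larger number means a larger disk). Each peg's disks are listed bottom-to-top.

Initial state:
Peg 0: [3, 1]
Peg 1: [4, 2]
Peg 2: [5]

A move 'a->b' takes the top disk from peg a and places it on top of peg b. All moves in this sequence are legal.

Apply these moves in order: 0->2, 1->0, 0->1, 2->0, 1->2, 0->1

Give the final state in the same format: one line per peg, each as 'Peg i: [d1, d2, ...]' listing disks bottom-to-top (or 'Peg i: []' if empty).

Answer: Peg 0: [3]
Peg 1: [4, 1]
Peg 2: [5, 2]

Derivation:
After move 1 (0->2):
Peg 0: [3]
Peg 1: [4, 2]
Peg 2: [5, 1]

After move 2 (1->0):
Peg 0: [3, 2]
Peg 1: [4]
Peg 2: [5, 1]

After move 3 (0->1):
Peg 0: [3]
Peg 1: [4, 2]
Peg 2: [5, 1]

After move 4 (2->0):
Peg 0: [3, 1]
Peg 1: [4, 2]
Peg 2: [5]

After move 5 (1->2):
Peg 0: [3, 1]
Peg 1: [4]
Peg 2: [5, 2]

After move 6 (0->1):
Peg 0: [3]
Peg 1: [4, 1]
Peg 2: [5, 2]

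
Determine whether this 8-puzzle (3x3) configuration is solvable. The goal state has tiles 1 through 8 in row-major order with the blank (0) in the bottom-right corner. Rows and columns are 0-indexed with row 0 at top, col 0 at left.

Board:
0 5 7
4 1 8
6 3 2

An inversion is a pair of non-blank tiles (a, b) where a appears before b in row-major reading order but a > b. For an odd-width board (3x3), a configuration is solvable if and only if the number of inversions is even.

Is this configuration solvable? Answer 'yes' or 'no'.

Answer: yes

Derivation:
Inversions (pairs i<j in row-major order where tile[i] > tile[j] > 0): 18
18 is even, so the puzzle is solvable.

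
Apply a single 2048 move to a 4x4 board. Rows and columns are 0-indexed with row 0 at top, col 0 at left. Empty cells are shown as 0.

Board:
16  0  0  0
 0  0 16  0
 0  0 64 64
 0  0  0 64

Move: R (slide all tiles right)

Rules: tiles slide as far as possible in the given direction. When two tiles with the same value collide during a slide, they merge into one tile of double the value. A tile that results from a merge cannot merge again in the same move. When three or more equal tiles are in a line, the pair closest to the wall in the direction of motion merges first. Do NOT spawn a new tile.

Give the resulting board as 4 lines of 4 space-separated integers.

Slide right:
row 0: [16, 0, 0, 0] -> [0, 0, 0, 16]
row 1: [0, 0, 16, 0] -> [0, 0, 0, 16]
row 2: [0, 0, 64, 64] -> [0, 0, 0, 128]
row 3: [0, 0, 0, 64] -> [0, 0, 0, 64]

Answer:   0   0   0  16
  0   0   0  16
  0   0   0 128
  0   0   0  64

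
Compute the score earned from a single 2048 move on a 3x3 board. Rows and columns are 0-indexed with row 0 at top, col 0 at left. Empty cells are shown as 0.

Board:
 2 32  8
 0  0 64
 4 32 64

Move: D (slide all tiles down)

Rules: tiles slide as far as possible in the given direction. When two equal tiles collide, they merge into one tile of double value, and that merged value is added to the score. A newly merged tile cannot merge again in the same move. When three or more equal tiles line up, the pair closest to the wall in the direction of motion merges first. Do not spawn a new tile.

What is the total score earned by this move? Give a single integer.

Answer: 192

Derivation:
Slide down:
col 0: [2, 0, 4] -> [0, 2, 4]  score +0 (running 0)
col 1: [32, 0, 32] -> [0, 0, 64]  score +64 (running 64)
col 2: [8, 64, 64] -> [0, 8, 128]  score +128 (running 192)
Board after move:
  0   0   0
  2   0   8
  4  64 128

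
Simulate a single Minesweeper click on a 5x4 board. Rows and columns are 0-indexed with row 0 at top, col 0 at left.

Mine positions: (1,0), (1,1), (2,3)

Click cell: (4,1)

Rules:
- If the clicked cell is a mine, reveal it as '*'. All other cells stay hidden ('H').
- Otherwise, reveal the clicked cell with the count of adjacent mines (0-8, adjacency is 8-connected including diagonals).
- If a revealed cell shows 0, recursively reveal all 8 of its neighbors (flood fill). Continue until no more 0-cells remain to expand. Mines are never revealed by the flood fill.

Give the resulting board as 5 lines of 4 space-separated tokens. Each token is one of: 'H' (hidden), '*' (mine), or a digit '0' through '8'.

H H H H
H H H H
2 2 2 H
0 0 1 1
0 0 0 0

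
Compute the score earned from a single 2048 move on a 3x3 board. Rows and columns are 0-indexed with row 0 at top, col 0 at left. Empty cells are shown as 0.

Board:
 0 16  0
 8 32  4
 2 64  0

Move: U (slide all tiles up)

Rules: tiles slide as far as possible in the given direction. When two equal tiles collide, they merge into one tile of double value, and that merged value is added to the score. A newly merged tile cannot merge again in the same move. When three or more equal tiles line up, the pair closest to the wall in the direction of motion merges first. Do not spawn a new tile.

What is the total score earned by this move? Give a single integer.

Answer: 0

Derivation:
Slide up:
col 0: [0, 8, 2] -> [8, 2, 0]  score +0 (running 0)
col 1: [16, 32, 64] -> [16, 32, 64]  score +0 (running 0)
col 2: [0, 4, 0] -> [4, 0, 0]  score +0 (running 0)
Board after move:
 8 16  4
 2 32  0
 0 64  0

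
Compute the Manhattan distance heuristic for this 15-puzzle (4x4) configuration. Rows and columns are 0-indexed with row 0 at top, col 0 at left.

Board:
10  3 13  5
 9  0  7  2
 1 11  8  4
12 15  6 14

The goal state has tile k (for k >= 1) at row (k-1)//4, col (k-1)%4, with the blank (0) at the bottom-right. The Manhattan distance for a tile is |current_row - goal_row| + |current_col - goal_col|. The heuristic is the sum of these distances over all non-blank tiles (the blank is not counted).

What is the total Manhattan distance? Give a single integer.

Answer: 34

Derivation:
Tile 10: at (0,0), goal (2,1), distance |0-2|+|0-1| = 3
Tile 3: at (0,1), goal (0,2), distance |0-0|+|1-2| = 1
Tile 13: at (0,2), goal (3,0), distance |0-3|+|2-0| = 5
Tile 5: at (0,3), goal (1,0), distance |0-1|+|3-0| = 4
Tile 9: at (1,0), goal (2,0), distance |1-2|+|0-0| = 1
Tile 7: at (1,2), goal (1,2), distance |1-1|+|2-2| = 0
Tile 2: at (1,3), goal (0,1), distance |1-0|+|3-1| = 3
Tile 1: at (2,0), goal (0,0), distance |2-0|+|0-0| = 2
Tile 11: at (2,1), goal (2,2), distance |2-2|+|1-2| = 1
Tile 8: at (2,2), goal (1,3), distance |2-1|+|2-3| = 2
Tile 4: at (2,3), goal (0,3), distance |2-0|+|3-3| = 2
Tile 12: at (3,0), goal (2,3), distance |3-2|+|0-3| = 4
Tile 15: at (3,1), goal (3,2), distance |3-3|+|1-2| = 1
Tile 6: at (3,2), goal (1,1), distance |3-1|+|2-1| = 3
Tile 14: at (3,3), goal (3,1), distance |3-3|+|3-1| = 2
Sum: 3 + 1 + 5 + 4 + 1 + 0 + 3 + 2 + 1 + 2 + 2 + 4 + 1 + 3 + 2 = 34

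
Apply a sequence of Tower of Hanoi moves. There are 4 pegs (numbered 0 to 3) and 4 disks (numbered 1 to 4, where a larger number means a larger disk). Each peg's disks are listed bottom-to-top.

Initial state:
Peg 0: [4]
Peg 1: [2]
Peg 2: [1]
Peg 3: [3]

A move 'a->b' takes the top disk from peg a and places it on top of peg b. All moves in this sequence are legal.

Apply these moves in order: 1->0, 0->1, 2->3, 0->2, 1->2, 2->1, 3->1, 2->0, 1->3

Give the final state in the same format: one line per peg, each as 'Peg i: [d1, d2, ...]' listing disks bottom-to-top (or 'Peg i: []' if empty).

Answer: Peg 0: [4]
Peg 1: [2]
Peg 2: []
Peg 3: [3, 1]

Derivation:
After move 1 (1->0):
Peg 0: [4, 2]
Peg 1: []
Peg 2: [1]
Peg 3: [3]

After move 2 (0->1):
Peg 0: [4]
Peg 1: [2]
Peg 2: [1]
Peg 3: [3]

After move 3 (2->3):
Peg 0: [4]
Peg 1: [2]
Peg 2: []
Peg 3: [3, 1]

After move 4 (0->2):
Peg 0: []
Peg 1: [2]
Peg 2: [4]
Peg 3: [3, 1]

After move 5 (1->2):
Peg 0: []
Peg 1: []
Peg 2: [4, 2]
Peg 3: [3, 1]

After move 6 (2->1):
Peg 0: []
Peg 1: [2]
Peg 2: [4]
Peg 3: [3, 1]

After move 7 (3->1):
Peg 0: []
Peg 1: [2, 1]
Peg 2: [4]
Peg 3: [3]

After move 8 (2->0):
Peg 0: [4]
Peg 1: [2, 1]
Peg 2: []
Peg 3: [3]

After move 9 (1->3):
Peg 0: [4]
Peg 1: [2]
Peg 2: []
Peg 3: [3, 1]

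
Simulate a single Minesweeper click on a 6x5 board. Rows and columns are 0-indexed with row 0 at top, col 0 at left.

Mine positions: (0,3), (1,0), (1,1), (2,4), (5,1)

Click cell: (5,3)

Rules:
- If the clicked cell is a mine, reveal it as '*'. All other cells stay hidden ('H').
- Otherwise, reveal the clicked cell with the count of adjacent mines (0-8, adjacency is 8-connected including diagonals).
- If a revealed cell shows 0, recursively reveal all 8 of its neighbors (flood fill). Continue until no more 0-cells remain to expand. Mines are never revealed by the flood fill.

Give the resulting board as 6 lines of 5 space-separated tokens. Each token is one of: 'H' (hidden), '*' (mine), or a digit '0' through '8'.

H H H H H
H H H H H
2 2 1 1 H
0 0 0 1 1
1 1 1 0 0
H H 1 0 0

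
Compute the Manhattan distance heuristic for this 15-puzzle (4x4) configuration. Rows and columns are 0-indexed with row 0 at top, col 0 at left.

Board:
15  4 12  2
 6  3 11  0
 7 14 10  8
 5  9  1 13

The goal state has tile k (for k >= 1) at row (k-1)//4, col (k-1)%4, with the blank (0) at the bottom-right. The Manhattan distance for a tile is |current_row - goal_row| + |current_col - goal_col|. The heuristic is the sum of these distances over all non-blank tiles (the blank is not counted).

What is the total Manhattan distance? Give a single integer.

Tile 15: at (0,0), goal (3,2), distance |0-3|+|0-2| = 5
Tile 4: at (0,1), goal (0,3), distance |0-0|+|1-3| = 2
Tile 12: at (0,2), goal (2,3), distance |0-2|+|2-3| = 3
Tile 2: at (0,3), goal (0,1), distance |0-0|+|3-1| = 2
Tile 6: at (1,0), goal (1,1), distance |1-1|+|0-1| = 1
Tile 3: at (1,1), goal (0,2), distance |1-0|+|1-2| = 2
Tile 11: at (1,2), goal (2,2), distance |1-2|+|2-2| = 1
Tile 7: at (2,0), goal (1,2), distance |2-1|+|0-2| = 3
Tile 14: at (2,1), goal (3,1), distance |2-3|+|1-1| = 1
Tile 10: at (2,2), goal (2,1), distance |2-2|+|2-1| = 1
Tile 8: at (2,3), goal (1,3), distance |2-1|+|3-3| = 1
Tile 5: at (3,0), goal (1,0), distance |3-1|+|0-0| = 2
Tile 9: at (3,1), goal (2,0), distance |3-2|+|1-0| = 2
Tile 1: at (3,2), goal (0,0), distance |3-0|+|2-0| = 5
Tile 13: at (3,3), goal (3,0), distance |3-3|+|3-0| = 3
Sum: 5 + 2 + 3 + 2 + 1 + 2 + 1 + 3 + 1 + 1 + 1 + 2 + 2 + 5 + 3 = 34

Answer: 34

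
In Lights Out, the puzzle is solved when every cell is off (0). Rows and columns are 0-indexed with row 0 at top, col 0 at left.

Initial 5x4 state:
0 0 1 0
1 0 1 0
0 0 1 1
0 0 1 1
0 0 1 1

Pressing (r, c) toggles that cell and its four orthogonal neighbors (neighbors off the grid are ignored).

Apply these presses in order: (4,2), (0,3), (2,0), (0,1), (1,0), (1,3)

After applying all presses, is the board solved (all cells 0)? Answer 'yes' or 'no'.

After press 1 at (4,2):
0 0 1 0
1 0 1 0
0 0 1 1
0 0 0 1
0 1 0 0

After press 2 at (0,3):
0 0 0 1
1 0 1 1
0 0 1 1
0 0 0 1
0 1 0 0

After press 3 at (2,0):
0 0 0 1
0 0 1 1
1 1 1 1
1 0 0 1
0 1 0 0

After press 4 at (0,1):
1 1 1 1
0 1 1 1
1 1 1 1
1 0 0 1
0 1 0 0

After press 5 at (1,0):
0 1 1 1
1 0 1 1
0 1 1 1
1 0 0 1
0 1 0 0

After press 6 at (1,3):
0 1 1 0
1 0 0 0
0 1 1 0
1 0 0 1
0 1 0 0

Lights still on: 8

Answer: no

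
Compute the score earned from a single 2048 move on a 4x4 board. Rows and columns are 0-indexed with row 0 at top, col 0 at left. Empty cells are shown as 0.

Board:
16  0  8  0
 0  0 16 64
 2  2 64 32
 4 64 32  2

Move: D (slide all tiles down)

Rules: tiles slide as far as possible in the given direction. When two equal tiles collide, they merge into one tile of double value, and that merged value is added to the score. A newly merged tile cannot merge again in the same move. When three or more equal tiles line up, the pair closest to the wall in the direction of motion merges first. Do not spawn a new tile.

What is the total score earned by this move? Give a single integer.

Slide down:
col 0: [16, 0, 2, 4] -> [0, 16, 2, 4]  score +0 (running 0)
col 1: [0, 0, 2, 64] -> [0, 0, 2, 64]  score +0 (running 0)
col 2: [8, 16, 64, 32] -> [8, 16, 64, 32]  score +0 (running 0)
col 3: [0, 64, 32, 2] -> [0, 64, 32, 2]  score +0 (running 0)
Board after move:
 0  0  8  0
16  0 16 64
 2  2 64 32
 4 64 32  2

Answer: 0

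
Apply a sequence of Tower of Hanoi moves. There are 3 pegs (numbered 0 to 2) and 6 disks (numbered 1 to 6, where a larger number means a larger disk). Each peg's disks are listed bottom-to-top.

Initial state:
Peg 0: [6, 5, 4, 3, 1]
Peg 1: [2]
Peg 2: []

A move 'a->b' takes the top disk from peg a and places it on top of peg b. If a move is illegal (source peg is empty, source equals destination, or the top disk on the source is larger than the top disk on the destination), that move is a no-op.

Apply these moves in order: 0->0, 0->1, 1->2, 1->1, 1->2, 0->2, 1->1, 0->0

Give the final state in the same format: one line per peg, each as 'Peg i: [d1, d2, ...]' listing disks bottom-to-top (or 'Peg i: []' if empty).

After move 1 (0->0):
Peg 0: [6, 5, 4, 3, 1]
Peg 1: [2]
Peg 2: []

After move 2 (0->1):
Peg 0: [6, 5, 4, 3]
Peg 1: [2, 1]
Peg 2: []

After move 3 (1->2):
Peg 0: [6, 5, 4, 3]
Peg 1: [2]
Peg 2: [1]

After move 4 (1->1):
Peg 0: [6, 5, 4, 3]
Peg 1: [2]
Peg 2: [1]

After move 5 (1->2):
Peg 0: [6, 5, 4, 3]
Peg 1: [2]
Peg 2: [1]

After move 6 (0->2):
Peg 0: [6, 5, 4, 3]
Peg 1: [2]
Peg 2: [1]

After move 7 (1->1):
Peg 0: [6, 5, 4, 3]
Peg 1: [2]
Peg 2: [1]

After move 8 (0->0):
Peg 0: [6, 5, 4, 3]
Peg 1: [2]
Peg 2: [1]

Answer: Peg 0: [6, 5, 4, 3]
Peg 1: [2]
Peg 2: [1]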